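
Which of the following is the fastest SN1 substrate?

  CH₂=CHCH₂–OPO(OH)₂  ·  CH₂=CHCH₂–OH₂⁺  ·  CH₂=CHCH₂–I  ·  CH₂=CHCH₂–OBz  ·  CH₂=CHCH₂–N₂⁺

CH₂=CHCH₂–N₂⁺

With the same alkyl group throughout, only the leaving group differentiates the rates.
Leaving-group ability tracks the stability of the departed species; conjugate-acid pKₐ is the usual yardstick (lower pKₐ → better LG).
CH₂=CHCH₂–N₂⁺ loses N₂: no meaningful conjugate acid; N₂ departs as an exceptionally stable neutral molecule
CH₂=CHCH₂–I loses I⁻: pKₐ(HI) ≈ -10
CH₂=CHCH₂–OH₂⁺ loses H₂O: pKₐ(H₃O⁺) ≈ -1.7
CH₂=CHCH₂–OPO(OH)₂ loses H₂PO₄⁻: pKₐ(H₃PO₄) ≈ 2.1
CH₂=CHCH₂–OBz loses PhCOO⁻: pKₐ(C₆H₅COOH) ≈ 4.2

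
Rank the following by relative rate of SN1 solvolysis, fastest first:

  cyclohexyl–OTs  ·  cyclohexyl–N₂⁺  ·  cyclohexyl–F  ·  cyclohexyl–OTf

cyclohexyl–N₂⁺ > cyclohexyl–OTf > cyclohexyl–OTs > cyclohexyl–F

With the same alkyl group throughout, only the leaving group differentiates the rates.
A good leaving group is a weak base: the lower the pKₐ of its conjugate acid, the more readily it departs.
cyclohexyl–N₂⁺ loses N₂: no meaningful conjugate acid; N₂ departs as an exceptionally stable neutral molecule
cyclohexyl–OTf loses OTf⁻: pKₐ(CF₃SO₃H (triflic acid)) ≈ -14
cyclohexyl–OTs loses OTs⁻: pKₐ(p-CH₃C₆H₄SO₃H (TsOH)) ≈ -2.8
cyclohexyl–F loses F⁻: pKₐ(HF) ≈ 3.2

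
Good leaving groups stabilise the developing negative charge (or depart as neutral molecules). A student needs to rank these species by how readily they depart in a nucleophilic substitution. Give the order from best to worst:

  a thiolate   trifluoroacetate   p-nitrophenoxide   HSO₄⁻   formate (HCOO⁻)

HSO₄⁻ > trifluoroacetate > formate (HCOO⁻) > p-nitrophenoxide > a thiolate

HSO₄⁻: pKₐ(H₂SO₄) ≈ -3 — conjugate base of a strong mineral acid
trifluoroacetate: pKₐ(CF₃COOH) ≈ 0.2
formate (HCOO⁻): pKₐ(HCOOH) ≈ 3.8
p-nitrophenoxide: pKₐ(p-nitrophenol) ≈ 7.2
a thiolate: pKₐ(RSH (a thiol)) ≈ 10.5 — moderately basic; rarely leaves without activation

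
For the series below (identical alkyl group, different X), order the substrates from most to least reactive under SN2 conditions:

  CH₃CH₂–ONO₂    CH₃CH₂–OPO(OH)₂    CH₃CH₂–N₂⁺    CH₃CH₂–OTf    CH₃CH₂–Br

The skeletons are identical, so relative rate is governed entirely by leaving-group ability.
The more stable X⁻ (or X) is on its own — i.e. the weaker a base it is — the better a leaving group it makes.
CH₃CH₂–N₂⁺ loses N₂: no meaningful conjugate acid; N₂ departs as an exceptionally stable neutral molecule
CH₃CH₂–OTf loses OTf⁻: pKₐ(CF₃SO₃H (triflic acid)) ≈ -14
CH₃CH₂–Br loses Br⁻: pKₐ(HBr) ≈ -9
CH₃CH₂–ONO₂ loses NO₃⁻: pKₐ(HNO₃) ≈ -1.3
CH₃CH₂–OPO(OH)₂ loses H₂PO₄⁻: pKₐ(H₃PO₄) ≈ 2.1

CH₃CH₂–N₂⁺ > CH₃CH₂–OTf > CH₃CH₂–Br > CH₃CH₂–ONO₂ > CH₃CH₂–OPO(OH)₂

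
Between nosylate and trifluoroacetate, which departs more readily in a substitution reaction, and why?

nosylate

nosylate is the better leaving group.
pKₐ(p-O₂NC₆H₄SO₃H) ≈ -3.5 versus pKₐ(CF₃COOH) ≈ 0.2: nosylate is the much weaker base.
P-nitro group further stabilises the sulfonate.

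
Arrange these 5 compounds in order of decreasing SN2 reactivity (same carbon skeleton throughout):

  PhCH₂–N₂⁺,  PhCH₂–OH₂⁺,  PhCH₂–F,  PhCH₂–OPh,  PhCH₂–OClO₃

PhCH₂–N₂⁺ > PhCH₂–OClO₃ > PhCH₂–OH₂⁺ > PhCH₂–F > PhCH₂–OPh

Identical carbon frameworks mean the comparison reduces to leaving-group quality.
The more stable X⁻ (or X) is on its own — i.e. the weaker a base it is — the better a leaving group it makes.
PhCH₂–N₂⁺ loses N₂: no meaningful conjugate acid; N₂ departs as an exceptionally stable neutral molecule
PhCH₂–OClO₃ loses ClO₄⁻: pKₐ(HClO₄) ≈ -10
PhCH₂–OH₂⁺ loses H₂O: pKₐ(H₃O⁺) ≈ -1.7
PhCH₂–F loses F⁻: pKₐ(HF) ≈ 3.2
PhCH₂–OPh loses PhO⁻: pKₐ(C₆H₅OH (phenol)) ≈ 10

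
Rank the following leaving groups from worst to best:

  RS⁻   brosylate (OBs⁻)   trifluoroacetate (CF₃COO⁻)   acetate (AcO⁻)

RS⁻ < acetate (AcO⁻) < trifluoroacetate (CF₃COO⁻) < brosylate (OBs⁻)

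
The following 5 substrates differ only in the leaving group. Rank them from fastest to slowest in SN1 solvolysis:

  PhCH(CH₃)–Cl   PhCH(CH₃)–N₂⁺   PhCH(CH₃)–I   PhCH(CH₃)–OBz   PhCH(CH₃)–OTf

PhCH(CH₃)–N₂⁺ > PhCH(CH₃)–OTf > PhCH(CH₃)–I > PhCH(CH₃)–Cl > PhCH(CH₃)–OBz

Identical carbon frameworks mean the comparison reduces to leaving-group quality.
A good leaving group is a weak base: the lower the pKₐ of its conjugate acid, the more readily it departs.
PhCH(CH₃)–N₂⁺ loses N₂: no meaningful conjugate acid; N₂ departs as an exceptionally stable neutral molecule
PhCH(CH₃)–OTf loses OTf⁻: pKₐ(CF₃SO₃H (triflic acid)) ≈ -14
PhCH(CH₃)–I loses I⁻: pKₐ(HI) ≈ -10
PhCH(CH₃)–Cl loses Cl⁻: pKₐ(HCl) ≈ -7
PhCH(CH₃)–OBz loses PhCOO⁻: pKₐ(C₆H₅COOH) ≈ 4.2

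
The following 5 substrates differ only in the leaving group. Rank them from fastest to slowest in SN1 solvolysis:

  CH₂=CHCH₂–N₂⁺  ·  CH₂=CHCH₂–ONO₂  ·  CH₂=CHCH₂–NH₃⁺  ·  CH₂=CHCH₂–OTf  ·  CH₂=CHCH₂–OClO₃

CH₂=CHCH₂–N₂⁺ > CH₂=CHCH₂–OTf > CH₂=CHCH₂–OClO₃ > CH₂=CHCH₂–ONO₂ > CH₂=CHCH₂–NH₃⁺

Same R in every case — rank the leaving groups.
Rank by basicity of the departing species: weakest base leaves most easily.
CH₂=CHCH₂–N₂⁺ loses N₂: no meaningful conjugate acid; N₂ departs as an exceptionally stable neutral molecule
CH₂=CHCH₂–OTf loses OTf⁻: pKₐ(CF₃SO₃H (triflic acid)) ≈ -14
CH₂=CHCH₂–OClO₃ loses ClO₄⁻: pKₐ(HClO₄) ≈ -10
CH₂=CHCH₂–ONO₂ loses NO₃⁻: pKₐ(HNO₃) ≈ -1.3
CH₂=CHCH₂–NH₃⁺ loses NH₃: pKₐ(NH₄⁺) ≈ 9.2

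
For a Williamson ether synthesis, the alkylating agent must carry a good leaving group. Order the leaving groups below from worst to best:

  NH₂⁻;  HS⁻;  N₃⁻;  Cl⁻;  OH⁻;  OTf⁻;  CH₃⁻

CH₃⁻ < NH₂⁻ < OH⁻ < HS⁻ < N₃⁻ < Cl⁻ < OTf⁻

A good leaving group is a weak base: the lower the pKₐ of its conjugate acid, the more readily it departs.
OTf⁻: pKₐ(CF₃SO₃H (triflic acid)) ≈ -14 — charge spread over three oxygens and a CF₃ group; the premier leaving group in synthesis
Cl⁻: pKₐ(HCl) ≈ -7 — moderately weak base
N₃⁻: pKₐ(HN₃) ≈ 4.7 — linear, resonance-stabilised
HS⁻: pKₐ(H₂S) ≈ 7
OH⁻: pKₐ(H₂O) ≈ 15.7 — strong base; essentially never leaves without prior activation
NH₂⁻: pKₐ(NH₃) ≈ 38 — extremely strong base; never a leaving group
CH₃⁻: pKₐ(CH₄) ≈ 48
Listed from poorest to best leaving group as asked.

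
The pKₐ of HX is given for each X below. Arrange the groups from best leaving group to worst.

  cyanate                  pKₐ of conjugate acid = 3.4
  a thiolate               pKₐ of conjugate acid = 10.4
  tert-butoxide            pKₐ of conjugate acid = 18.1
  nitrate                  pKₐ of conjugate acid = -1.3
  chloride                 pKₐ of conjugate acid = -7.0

chloride > nitrate > cyanate > a thiolate > tert-butoxide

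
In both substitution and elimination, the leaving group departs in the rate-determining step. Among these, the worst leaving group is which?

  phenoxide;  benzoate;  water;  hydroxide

Rank by basicity of the departing species: weakest base leaves most easily.
water: pKₐ(H₃O⁺) ≈ -1.7
benzoate: pKₐ(C₆H₅COOH) ≈ 4.2
phenoxide: pKₐ(C₆H₅OH (phenol)) ≈ 10
hydroxide: pKₐ(H₂O) ≈ 15.7

hydroxide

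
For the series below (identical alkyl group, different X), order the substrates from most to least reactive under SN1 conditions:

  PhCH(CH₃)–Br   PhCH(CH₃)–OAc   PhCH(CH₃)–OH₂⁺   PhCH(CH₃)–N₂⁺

Identical carbon frameworks mean the comparison reduces to leaving-group quality.
The more stable X⁻ (or X) is on its own — i.e. the weaker a base it is — the better a leaving group it makes.
PhCH(CH₃)–N₂⁺ loses N₂: no meaningful conjugate acid; N₂ departs as an exceptionally stable neutral molecule
PhCH(CH₃)–Br loses Br⁻: pKₐ(HBr) ≈ -9
PhCH(CH₃)–OH₂⁺ loses H₂O: pKₐ(H₃O⁺) ≈ -1.7
PhCH(CH₃)–OAc loses AcO⁻: pKₐ(CH₃COOH) ≈ 4.8

PhCH(CH₃)–N₂⁺ > PhCH(CH₃)–Br > PhCH(CH₃)–OH₂⁺ > PhCH(CH₃)–OAc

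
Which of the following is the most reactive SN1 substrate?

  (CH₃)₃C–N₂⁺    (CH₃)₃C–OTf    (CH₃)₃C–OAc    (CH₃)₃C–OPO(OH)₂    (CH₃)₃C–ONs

(CH₃)₃C–N₂⁺

The skeletons are identical, so relative rate is governed entirely by leaving-group ability.
A good leaving group is a weak base: the lower the pKₐ of its conjugate acid, the more readily it departs.
(CH₃)₃C–N₂⁺ loses N₂: no meaningful conjugate acid; N₂ departs as an exceptionally stable neutral molecule
(CH₃)₃C–OTf loses OTf⁻: pKₐ(CF₃SO₃H (triflic acid)) ≈ -14
(CH₃)₃C–ONs loses ONs⁻: pKₐ(p-O₂NC₆H₄SO₃H) ≈ -3.5
(CH₃)₃C–OPO(OH)₂ loses H₂PO₄⁻: pKₐ(H₃PO₄) ≈ 2.1
(CH₃)₃C–OAc loses AcO⁻: pKₐ(CH₃COOH) ≈ 4.8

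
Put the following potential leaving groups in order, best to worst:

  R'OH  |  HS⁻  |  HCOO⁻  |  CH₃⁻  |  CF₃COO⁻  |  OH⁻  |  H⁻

R'OH > CF₃COO⁻ > HCOO⁻ > HS⁻ > OH⁻ > H⁻ > CH₃⁻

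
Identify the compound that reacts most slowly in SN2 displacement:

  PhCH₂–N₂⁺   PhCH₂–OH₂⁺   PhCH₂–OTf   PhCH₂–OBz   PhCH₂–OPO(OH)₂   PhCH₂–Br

Identical carbon frameworks mean the comparison reduces to leaving-group quality.
Rank by basicity of the departing species: weakest base leaves most easily.
PhCH₂–N₂⁺ loses N₂: no meaningful conjugate acid; N₂ departs as an exceptionally stable neutral molecule
PhCH₂–OTf loses OTf⁻: pKₐ(CF₃SO₃H (triflic acid)) ≈ -14
PhCH₂–Br loses Br⁻: pKₐ(HBr) ≈ -9
PhCH₂–OH₂⁺ loses H₂O: pKₐ(H₃O⁺) ≈ -1.7
PhCH₂–OPO(OH)₂ loses H₂PO₄⁻: pKₐ(H₃PO₄) ≈ 2.1
PhCH₂–OBz loses PhCOO⁻: pKₐ(C₆H₅COOH) ≈ 4.2

PhCH₂–OBz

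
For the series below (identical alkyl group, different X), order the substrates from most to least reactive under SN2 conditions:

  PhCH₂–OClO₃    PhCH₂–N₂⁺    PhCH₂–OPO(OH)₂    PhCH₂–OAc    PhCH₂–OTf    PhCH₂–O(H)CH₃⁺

PhCH₂–N₂⁺ > PhCH₂–OTf > PhCH₂–OClO₃ > PhCH₂–O(H)CH₃⁺ > PhCH₂–OPO(OH)₂ > PhCH₂–OAc

With the same alkyl group throughout, only the leaving group differentiates the rates.
Leaving-group ability tracks the stability of the departed species; conjugate-acid pKₐ is the usual yardstick (lower pKₐ → better LG).
PhCH₂–N₂⁺ loses N₂: no meaningful conjugate acid; N₂ departs as an exceptionally stable neutral molecule
PhCH₂–OTf loses OTf⁻: pKₐ(CF₃SO₃H (triflic acid)) ≈ -14
PhCH₂–OClO₃ loses ClO₄⁻: pKₐ(HClO₄) ≈ -10
PhCH₂–O(H)CH₃⁺ loses R'OH: pKₐ(R'OH₂⁺) ≈ -2.4
PhCH₂–OPO(OH)₂ loses H₂PO₄⁻: pKₐ(H₃PO₄) ≈ 2.1
PhCH₂–OAc loses AcO⁻: pKₐ(CH₃COOH) ≈ 4.8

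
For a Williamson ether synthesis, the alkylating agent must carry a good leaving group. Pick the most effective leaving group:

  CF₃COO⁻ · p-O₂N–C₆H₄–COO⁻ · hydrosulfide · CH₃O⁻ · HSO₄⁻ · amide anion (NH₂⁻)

HSO₄⁻

A good leaving group is a weak base: the lower the pKₐ of its conjugate acid, the more readily it departs.
HSO₄⁻: pKₐ(H₂SO₄) ≈ -3
CF₃COO⁻: pKₐ(CF₃COOH) ≈ 0.2
p-O₂N–C₆H₄–COO⁻: pKₐ(p-nitrobenzoic acid) ≈ 3.4
hydrosulfide: pKₐ(H₂S) ≈ 7
CH₃O⁻: pKₐ(CH₃OH) ≈ 15.5
amide anion (NH₂⁻): pKₐ(NH₃) ≈ 38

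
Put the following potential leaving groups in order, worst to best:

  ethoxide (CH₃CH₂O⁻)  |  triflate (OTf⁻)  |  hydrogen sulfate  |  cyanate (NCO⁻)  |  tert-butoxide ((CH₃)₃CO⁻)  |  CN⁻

A good leaving group is a weak base: the lower the pKₐ of its conjugate acid, the more readily it departs.
triflate (OTf⁻): pKₐ(CF₃SO₃H (triflic acid)) ≈ -14 — charge spread over three oxygens and a CF₃ group; the premier leaving group in synthesis
hydrogen sulfate: pKₐ(H₂SO₄) ≈ -3 — conjugate base of a strong mineral acid
cyanate (NCO⁻): pKₐ(HOCN) ≈ 3.5
CN⁻: pKₐ(HCN) ≈ 9.2 — sp carbon stabilises the charge somewhat, but still a poor LG
ethoxide (CH₃CH₂O⁻): pKₐ(CH₃CH₂OH) ≈ 16 — strong base; alkoxides do not leave unassisted
tert-butoxide ((CH₃)₃CO⁻): pKₐ(t-BuOH) ≈ 18 — bulky, strongly basic alkoxide
Listed from poorest to best leaving group as asked.

tert-butoxide ((CH₃)₃CO⁻) < ethoxide (CH₃CH₂O⁻) < CN⁻ < cyanate (NCO⁻) < hydrogen sulfate < triflate (OTf⁻)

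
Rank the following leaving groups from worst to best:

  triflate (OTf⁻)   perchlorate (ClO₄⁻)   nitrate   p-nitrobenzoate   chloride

p-nitrobenzoate < nitrate < chloride < perchlorate (ClO₄⁻) < triflate (OTf⁻)

The more stable X⁻ (or X) is on its own — i.e. the weaker a base it is — the better a leaving group it makes.
triflate (OTf⁻): pKₐ(CF₃SO₃H (triflic acid)) ≈ -14
perchlorate (ClO₄⁻): pKₐ(HClO₄) ≈ -10
chloride: pKₐ(HCl) ≈ -7
nitrate: pKₐ(HNO₃) ≈ -1.3
p-nitrobenzoate: pKₐ(p-nitrobenzoic acid) ≈ 3.4
Reversing gives the worst-to-best order requested.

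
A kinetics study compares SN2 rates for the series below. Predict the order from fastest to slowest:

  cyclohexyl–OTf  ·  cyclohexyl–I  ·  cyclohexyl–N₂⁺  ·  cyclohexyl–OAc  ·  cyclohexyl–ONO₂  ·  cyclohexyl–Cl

The skeletons are identical, so relative rate is governed entirely by leaving-group ability.
A good leaving group is a weak base: the lower the pKₐ of its conjugate acid, the more readily it departs.
cyclohexyl–N₂⁺ loses N₂: no meaningful conjugate acid; N₂ departs as an exceptionally stable neutral molecule
cyclohexyl–OTf loses OTf⁻: pKₐ(CF₃SO₃H (triflic acid)) ≈ -14
cyclohexyl–I loses I⁻: pKₐ(HI) ≈ -10
cyclohexyl–Cl loses Cl⁻: pKₐ(HCl) ≈ -7
cyclohexyl–ONO₂ loses NO₃⁻: pKₐ(HNO₃) ≈ -1.3
cyclohexyl–OAc loses AcO⁻: pKₐ(CH₃COOH) ≈ 4.8

cyclohexyl–N₂⁺ > cyclohexyl–OTf > cyclohexyl–I > cyclohexyl–Cl > cyclohexyl–ONO₂ > cyclohexyl–OAc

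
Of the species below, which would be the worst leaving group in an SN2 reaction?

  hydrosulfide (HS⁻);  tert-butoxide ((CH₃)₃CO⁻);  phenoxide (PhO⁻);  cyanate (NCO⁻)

tert-butoxide ((CH₃)₃CO⁻)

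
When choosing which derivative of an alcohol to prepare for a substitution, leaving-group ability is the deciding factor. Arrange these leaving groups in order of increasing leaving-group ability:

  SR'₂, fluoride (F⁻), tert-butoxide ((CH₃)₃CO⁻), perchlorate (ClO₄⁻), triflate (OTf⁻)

tert-butoxide ((CH₃)₃CO⁻) < fluoride (F⁻) < SR'₂ < perchlorate (ClO₄⁻) < triflate (OTf⁻)

triflate (OTf⁻): pKₐ(CF₃SO₃H (triflic acid)) ≈ -14
perchlorate (ClO₄⁻): pKₐ(HClO₄) ≈ -10
SR'₂: pKₐ(R'₂SH⁺) ≈ -7
fluoride (F⁻): pKₐ(HF) ≈ 3.2
tert-butoxide ((CH₃)₃CO⁻): pKₐ(t-BuOH) ≈ 18
Listed from poorest to best leaving group as asked.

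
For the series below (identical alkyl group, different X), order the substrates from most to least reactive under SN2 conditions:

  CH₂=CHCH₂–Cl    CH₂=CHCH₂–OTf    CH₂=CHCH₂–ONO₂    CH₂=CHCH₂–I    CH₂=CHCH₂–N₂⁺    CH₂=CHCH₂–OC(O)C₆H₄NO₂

CH₂=CHCH₂–N₂⁺ > CH₂=CHCH₂–OTf > CH₂=CHCH₂–I > CH₂=CHCH₂–Cl > CH₂=CHCH₂–ONO₂ > CH₂=CHCH₂–OC(O)C₆H₄NO₂

Same R in every case — rank the leaving groups.
The more stable X⁻ (or X) is on its own — i.e. the weaker a base it is — the better a leaving group it makes.
CH₂=CHCH₂–N₂⁺ loses N₂: no meaningful conjugate acid; N₂ departs as an exceptionally stable neutral molecule
CH₂=CHCH₂–OTf loses OTf⁻: pKₐ(CF₃SO₃H (triflic acid)) ≈ -14
CH₂=CHCH₂–I loses I⁻: pKₐ(HI) ≈ -10
CH₂=CHCH₂–Cl loses Cl⁻: pKₐ(HCl) ≈ -7
CH₂=CHCH₂–ONO₂ loses NO₃⁻: pKₐ(HNO₃) ≈ -1.3
CH₂=CHCH₂–OC(O)C₆H₄NO₂ loses p-O₂N–C₆H₄–COO⁻: pKₐ(p-nitrobenzoic acid) ≈ 3.4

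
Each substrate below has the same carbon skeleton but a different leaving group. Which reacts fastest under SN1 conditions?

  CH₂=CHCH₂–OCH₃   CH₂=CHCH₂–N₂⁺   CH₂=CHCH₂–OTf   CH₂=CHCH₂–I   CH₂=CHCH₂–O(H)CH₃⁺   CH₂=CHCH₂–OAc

Same R in every case — rank the leaving groups.
The more stable X⁻ (or X) is on its own — i.e. the weaker a base it is — the better a leaving group it makes.
CH₂=CHCH₂–N₂⁺ loses N₂: no meaningful conjugate acid; N₂ departs as an exceptionally stable neutral molecule
CH₂=CHCH₂–OTf loses OTf⁻: pKₐ(CF₃SO₃H (triflic acid)) ≈ -14
CH₂=CHCH₂–I loses I⁻: pKₐ(HI) ≈ -10
CH₂=CHCH₂–O(H)CH₃⁺ loses R'OH: pKₐ(R'OH₂⁺) ≈ -2.4
CH₂=CHCH₂–OAc loses AcO⁻: pKₐ(CH₃COOH) ≈ 4.8
CH₂=CHCH₂–OCH₃ loses CH₃O⁻: pKₐ(CH₃OH) ≈ 15.5

CH₂=CHCH₂–N₂⁺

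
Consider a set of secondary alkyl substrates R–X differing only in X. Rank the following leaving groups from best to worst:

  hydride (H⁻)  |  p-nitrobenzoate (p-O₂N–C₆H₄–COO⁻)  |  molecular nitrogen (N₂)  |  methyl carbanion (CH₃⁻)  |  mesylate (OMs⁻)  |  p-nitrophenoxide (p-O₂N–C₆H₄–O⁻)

molecular nitrogen (N₂) > mesylate (OMs⁻) > p-nitrobenzoate (p-O₂N–C₆H₄–COO⁻) > p-nitrophenoxide (p-O₂N–C₆H₄–O⁻) > hydride (H⁻) > methyl carbanion (CH₃⁻)

The more stable X⁻ (or X) is on its own — i.e. the weaker a base it is — the better a leaving group it makes.
molecular nitrogen (N₂): no meaningful conjugate acid; N₂ departs as an exceptionally stable neutral molecule
mesylate (OMs⁻): pKₐ(CH₃SO₃H (MsOH)) ≈ -1.9 — resonance-delocalised alkanesulfonate
p-nitrobenzoate (p-O₂N–C₆H₄–COO⁻): pKₐ(p-nitrobenzoic acid) ≈ 3.4
p-nitrophenoxide (p-O₂N–C₆H₄–O⁻): pKₐ(p-nitrophenol) ≈ 7.2 — nitro group delocalises the charge; the classic chromogenic LG
hydride (H⁻): pKₐ(H₂) ≈ 36 — extremely strong base; leaves only in special hydride-transfer contexts
methyl carbanion (CH₃⁻): pKₐ(CH₄) ≈ 48 — unstabilised carbanion; the worst conceivable leaving group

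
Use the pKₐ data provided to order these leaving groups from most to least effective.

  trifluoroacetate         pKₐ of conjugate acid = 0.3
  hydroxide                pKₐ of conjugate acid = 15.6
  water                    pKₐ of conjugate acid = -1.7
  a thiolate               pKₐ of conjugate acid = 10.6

water > trifluoroacetate > a thiolate > hydroxide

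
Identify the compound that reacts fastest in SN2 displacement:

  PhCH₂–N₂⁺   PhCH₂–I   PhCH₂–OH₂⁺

The skeletons are identical, so relative rate is governed entirely by leaving-group ability.
Rank by basicity of the departing species: weakest base leaves most easily.
PhCH₂–N₂⁺ loses N₂: no meaningful conjugate acid; N₂ departs as an exceptionally stable neutral molecule
PhCH₂–I loses I⁻: pKₐ(HI) ≈ -10
PhCH₂–OH₂⁺ loses H₂O: pKₐ(H₃O⁺) ≈ -1.7

PhCH₂–N₂⁺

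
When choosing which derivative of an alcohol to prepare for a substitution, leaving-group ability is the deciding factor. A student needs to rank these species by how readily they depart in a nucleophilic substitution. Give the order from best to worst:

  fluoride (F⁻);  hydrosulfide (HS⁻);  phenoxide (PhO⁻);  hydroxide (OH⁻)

fluoride (F⁻): pKₐ(HF) ≈ 3.2
hydrosulfide (HS⁻): pKₐ(H₂S) ≈ 7
phenoxide (PhO⁻): pKₐ(C₆H₅OH (phenol)) ≈ 10
hydroxide (OH⁻): pKₐ(H₂O) ≈ 15.7

fluoride (F⁻) > hydrosulfide (HS⁻) > phenoxide (PhO⁻) > hydroxide (OH⁻)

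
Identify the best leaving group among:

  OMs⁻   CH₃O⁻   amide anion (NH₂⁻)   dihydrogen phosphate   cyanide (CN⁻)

OMs⁻

OMs⁻: pKₐ(CH₃SO₃H (MsOH)) ≈ -1.9
dihydrogen phosphate: pKₐ(H₃PO₄) ≈ 2.1
cyanide (CN⁻): pKₐ(HCN) ≈ 9.2
CH₃O⁻: pKₐ(CH₃OH) ≈ 15.5
amide anion (NH₂⁻): pKₐ(NH₃) ≈ 38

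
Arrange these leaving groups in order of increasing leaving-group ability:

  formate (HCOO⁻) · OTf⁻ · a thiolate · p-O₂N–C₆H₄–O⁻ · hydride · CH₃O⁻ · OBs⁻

Leaving-group ability tracks the stability of the departed species; conjugate-acid pKₐ is the usual yardstick (lower pKₐ → better LG).
OTf⁻: pKₐ(CF₃SO₃H (triflic acid)) ≈ -14
OBs⁻: pKₐ(p-BrC₆H₄SO₃H) ≈ -2.8 — arenesulfonate with a p-bromo substituent
formate (HCOO⁻): pKₐ(HCOOH) ≈ 3.8 — resonance-stabilised carboxylate
p-O₂N–C₆H₄–O⁻: pKₐ(p-nitrophenol) ≈ 7.2 — nitro group delocalises the charge; the classic chromogenic LG
a thiolate: pKₐ(RSH (a thiol)) ≈ 10.5
CH₃O⁻: pKₐ(CH₃OH) ≈ 15.5 — strong base; alkoxides do not leave unassisted
hydride: pKₐ(H₂) ≈ 36 — extremely strong base; leaves only in special hydride-transfer contexts
Reversing gives the worst-to-best order requested.

hydride < CH₃O⁻ < a thiolate < p-O₂N–C₆H₄–O⁻ < formate (HCOO⁻) < OBs⁻ < OTf⁻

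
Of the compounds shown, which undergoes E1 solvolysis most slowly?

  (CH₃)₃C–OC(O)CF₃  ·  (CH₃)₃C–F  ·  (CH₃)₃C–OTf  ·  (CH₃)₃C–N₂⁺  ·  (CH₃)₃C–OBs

(CH₃)₃C–F

With the same alkyl group throughout, only the leaving group differentiates the rates.
Leaving-group ability tracks the stability of the departed species; conjugate-acid pKₐ is the usual yardstick (lower pKₐ → better LG).
(CH₃)₃C–N₂⁺ loses N₂: no meaningful conjugate acid; N₂ departs as an exceptionally stable neutral molecule
(CH₃)₃C–OTf loses OTf⁻: pKₐ(CF₃SO₃H (triflic acid)) ≈ -14
(CH₃)₃C–OBs loses OBs⁻: pKₐ(p-BrC₆H₄SO₃H) ≈ -2.8
(CH₃)₃C–OC(O)CF₃ loses CF₃COO⁻: pKₐ(CF₃COOH) ≈ 0.2
(CH₃)₃C–F loses F⁻: pKₐ(HF) ≈ 3.2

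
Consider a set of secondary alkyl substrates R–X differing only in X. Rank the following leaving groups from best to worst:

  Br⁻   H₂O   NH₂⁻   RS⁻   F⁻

Br⁻ > H₂O > F⁻ > RS⁻ > NH₂⁻

Br⁻: pKₐ(HBr) ≈ -9
H₂O: pKₐ(H₃O⁺) ≈ -1.7
F⁻: pKₐ(HF) ≈ 3.2
RS⁻: pKₐ(RSH (a thiol)) ≈ 10.5
NH₂⁻: pKₐ(NH₃) ≈ 38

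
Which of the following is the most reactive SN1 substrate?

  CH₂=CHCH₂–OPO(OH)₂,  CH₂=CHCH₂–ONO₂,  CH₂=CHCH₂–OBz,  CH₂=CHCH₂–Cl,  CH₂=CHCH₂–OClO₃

CH₂=CHCH₂–OClO₃

With the same alkyl group throughout, only the leaving group differentiates the rates.
A good leaving group is a weak base: the lower the pKₐ of its conjugate acid, the more readily it departs.
CH₂=CHCH₂–OClO₃ loses ClO₄⁻: pKₐ(HClO₄) ≈ -10
CH₂=CHCH₂–Cl loses Cl⁻: pKₐ(HCl) ≈ -7
CH₂=CHCH₂–ONO₂ loses NO₃⁻: pKₐ(HNO₃) ≈ -1.3
CH₂=CHCH₂–OPO(OH)₂ loses H₂PO₄⁻: pKₐ(H₃PO₄) ≈ 2.1
CH₂=CHCH₂–OBz loses PhCOO⁻: pKₐ(C₆H₅COOH) ≈ 4.2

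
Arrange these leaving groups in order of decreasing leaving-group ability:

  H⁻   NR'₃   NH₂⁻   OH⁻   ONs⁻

ONs⁻: pKₐ(p-O₂NC₆H₄SO₃H) ≈ -3.5 — p-nitro group further stabilises the sulfonate
NR'₃: pKₐ(R'₃NH⁺) ≈ 10.7 — neutral but still a fairly strong base; Hofmann-elimination LG
OH⁻: pKₐ(H₂O) ≈ 15.7 — strong base; essentially never leaves without prior activation
H⁻: pKₐ(H₂) ≈ 36
NH₂⁻: pKₐ(NH₃) ≈ 38

ONs⁻ > NR'₃ > OH⁻ > H⁻ > NH₂⁻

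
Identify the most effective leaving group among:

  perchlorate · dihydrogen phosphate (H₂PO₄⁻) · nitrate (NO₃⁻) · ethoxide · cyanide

The more stable X⁻ (or X) is on its own — i.e. the weaker a base it is — the better a leaving group it makes.
perchlorate: pKₐ(HClO₄) ≈ -10
nitrate (NO₃⁻): pKₐ(HNO₃) ≈ -1.3
dihydrogen phosphate (H₂PO₄⁻): pKₐ(H₃PO₄) ≈ 2.1
cyanide: pKₐ(HCN) ≈ 9.2
ethoxide: pKₐ(CH₃CH₂OH) ≈ 16

perchlorate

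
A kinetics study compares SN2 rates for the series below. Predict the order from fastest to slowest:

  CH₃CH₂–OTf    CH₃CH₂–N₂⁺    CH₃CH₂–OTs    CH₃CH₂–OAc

CH₃CH₂–N₂⁺ > CH₃CH₂–OTf > CH₃CH₂–OTs > CH₃CH₂–OAc

Same R in every case — rank the leaving groups.
Leaving-group ability tracks the stability of the departed species; conjugate-acid pKₐ is the usual yardstick (lower pKₐ → better LG).
CH₃CH₂–N₂⁺ loses N₂: no meaningful conjugate acid; N₂ departs as an exceptionally stable neutral molecule
CH₃CH₂–OTf loses OTf⁻: pKₐ(CF₃SO₃H (triflic acid)) ≈ -14
CH₃CH₂–OTs loses OTs⁻: pKₐ(p-CH₃C₆H₄SO₃H (TsOH)) ≈ -2.8
CH₃CH₂–OAc loses AcO⁻: pKₐ(CH₃COOH) ≈ 4.8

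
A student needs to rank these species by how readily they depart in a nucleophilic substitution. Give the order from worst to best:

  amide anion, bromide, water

bromide: pKₐ(HBr) ≈ -9 — weak base; good leaving group
water: pKₐ(H₃O⁺) ≈ -1.7 — neutral; leaves from a protonated alcohol (R–OH₂⁺)
amide anion: pKₐ(NH₃) ≈ 38 — extremely strong base; never a leaving group
Listed from poorest to best leaving group as asked.

amide anion < water < bromide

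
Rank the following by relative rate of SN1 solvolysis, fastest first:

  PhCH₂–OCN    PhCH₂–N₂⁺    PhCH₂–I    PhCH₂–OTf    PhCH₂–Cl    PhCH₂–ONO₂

PhCH₂–N₂⁺ > PhCH₂–OTf > PhCH₂–I > PhCH₂–Cl > PhCH₂–ONO₂ > PhCH₂–OCN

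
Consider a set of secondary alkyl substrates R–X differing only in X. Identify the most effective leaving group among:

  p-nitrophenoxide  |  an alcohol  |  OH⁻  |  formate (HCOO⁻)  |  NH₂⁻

an alcohol

Rank by basicity of the departing species: weakest base leaves most easily.
an alcohol: pKₐ(R'OH₂⁺) ≈ -2.4
formate (HCOO⁻): pKₐ(HCOOH) ≈ 3.8
p-nitrophenoxide: pKₐ(p-nitrophenol) ≈ 7.2
OH⁻: pKₐ(H₂O) ≈ 15.7
NH₂⁻: pKₐ(NH₃) ≈ 38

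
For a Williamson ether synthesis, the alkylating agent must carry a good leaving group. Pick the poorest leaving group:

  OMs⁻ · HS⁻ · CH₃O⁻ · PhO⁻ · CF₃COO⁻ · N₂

CH₃O⁻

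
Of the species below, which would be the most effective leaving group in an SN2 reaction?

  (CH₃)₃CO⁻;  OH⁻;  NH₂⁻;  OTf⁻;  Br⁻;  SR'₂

OTf⁻

OTf⁻: pKₐ(CF₃SO₃H (triflic acid)) ≈ -14
Br⁻: pKₐ(HBr) ≈ -9
SR'₂: pKₐ(R'₂SH⁺) ≈ -7
OH⁻: pKₐ(H₂O) ≈ 15.7
(CH₃)₃CO⁻: pKₐ(t-BuOH) ≈ 18
NH₂⁻: pKₐ(NH₃) ≈ 38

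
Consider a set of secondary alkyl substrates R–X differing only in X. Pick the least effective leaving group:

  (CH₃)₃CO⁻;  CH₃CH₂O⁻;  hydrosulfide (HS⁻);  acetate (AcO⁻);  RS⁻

Leaving-group ability tracks the stability of the departed species; conjugate-acid pKₐ is the usual yardstick (lower pKₐ → better LG).
acetate (AcO⁻): pKₐ(CH₃COOH) ≈ 4.8
hydrosulfide (HS⁻): pKₐ(H₂S) ≈ 7
RS⁻: pKₐ(RSH (a thiol)) ≈ 10.5
CH₃CH₂O⁻: pKₐ(CH₃CH₂OH) ≈ 16
(CH₃)₃CO⁻: pKₐ(t-BuOH) ≈ 18

(CH₃)₃CO⁻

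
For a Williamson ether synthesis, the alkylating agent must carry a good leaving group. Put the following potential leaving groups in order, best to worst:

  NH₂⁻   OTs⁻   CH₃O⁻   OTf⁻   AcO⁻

Leaving-group ability tracks the stability of the departed species; conjugate-acid pKₐ is the usual yardstick (lower pKₐ → better LG).
OTf⁻: pKₐ(CF₃SO₃H (triflic acid)) ≈ -14 — charge spread over three oxygens and a CF₃ group; the premier leaving group in synthesis
OTs⁻: pKₐ(p-CH₃C₆H₄SO₃H (TsOH)) ≈ -2.8
AcO⁻: pKₐ(CH₃COOH) ≈ 4.8 — resonance-stabilised but still a weak base
CH₃O⁻: pKₐ(CH₃OH) ≈ 15.5 — strong base; alkoxides do not leave unassisted
NH₂⁻: pKₐ(NH₃) ≈ 38 — extremely strong base; never a leaving group

OTf⁻ > OTs⁻ > AcO⁻ > CH₃O⁻ > NH₂⁻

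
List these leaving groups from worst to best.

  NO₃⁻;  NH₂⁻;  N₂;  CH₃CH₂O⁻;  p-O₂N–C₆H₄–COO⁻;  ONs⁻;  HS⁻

The more stable X⁻ (or X) is on its own — i.e. the weaker a base it is — the better a leaving group it makes.
N₂: no meaningful conjugate acid; N₂ departs as an exceptionally stable neutral molecule
ONs⁻: pKₐ(p-O₂NC₆H₄SO₃H) ≈ -3.5
NO₃⁻: pKₐ(HNO₃) ≈ -1.3
p-O₂N–C₆H₄–COO⁻: pKₐ(p-nitrobenzoic acid) ≈ 3.4
HS⁻: pKₐ(H₂S) ≈ 7
CH₃CH₂O⁻: pKₐ(CH₃CH₂OH) ≈ 16
NH₂⁻: pKₐ(NH₃) ≈ 38
The question asks for worst first, so the sequence is read in increasing leaving-group ability.

NH₂⁻ < CH₃CH₂O⁻ < HS⁻ < p-O₂N–C₆H₄–COO⁻ < NO₃⁻ < ONs⁻ < N₂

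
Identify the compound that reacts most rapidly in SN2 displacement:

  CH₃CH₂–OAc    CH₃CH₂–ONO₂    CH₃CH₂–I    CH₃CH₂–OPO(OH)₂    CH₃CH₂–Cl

CH₃CH₂–I

The skeletons are identical, so relative rate is governed entirely by leaving-group ability.
Leaving-group ability tracks the stability of the departed species; conjugate-acid pKₐ is the usual yardstick (lower pKₐ → better LG).
CH₃CH₂–I loses I⁻: pKₐ(HI) ≈ -10
CH₃CH₂–Cl loses Cl⁻: pKₐ(HCl) ≈ -7
CH₃CH₂–ONO₂ loses NO₃⁻: pKₐ(HNO₃) ≈ -1.3
CH₃CH₂–OPO(OH)₂ loses H₂PO₄⁻: pKₐ(H₃PO₄) ≈ 2.1
CH₃CH₂–OAc loses AcO⁻: pKₐ(CH₃COOH) ≈ 4.8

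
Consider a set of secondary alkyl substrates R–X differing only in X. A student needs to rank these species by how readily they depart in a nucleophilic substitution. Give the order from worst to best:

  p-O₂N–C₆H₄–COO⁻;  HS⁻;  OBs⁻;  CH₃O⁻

CH₃O⁻ < HS⁻ < p-O₂N–C₆H₄–COO⁻ < OBs⁻

OBs⁻: pKₐ(p-BrC₆H₄SO₃H) ≈ -2.8
p-O₂N–C₆H₄–COO⁻: pKₐ(p-nitrobenzoic acid) ≈ 3.4
HS⁻: pKₐ(H₂S) ≈ 7
CH₃O⁻: pKₐ(CH₃OH) ≈ 15.5
The question asks for worst first, so the sequence is read in increasing leaving-group ability.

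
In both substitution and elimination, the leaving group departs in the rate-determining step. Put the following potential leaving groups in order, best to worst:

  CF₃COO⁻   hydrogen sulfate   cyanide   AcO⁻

hydrogen sulfate: pKₐ(H₂SO₄) ≈ -3 — conjugate base of a strong mineral acid
CF₃COO⁻: pKₐ(CF₃COOH) ≈ 0.2
AcO⁻: pKₐ(CH₃COOH) ≈ 4.8
cyanide: pKₐ(HCN) ≈ 9.2 — sp carbon stabilises the charge somewhat, but still a poor LG

hydrogen sulfate > CF₃COO⁻ > AcO⁻ > cyanide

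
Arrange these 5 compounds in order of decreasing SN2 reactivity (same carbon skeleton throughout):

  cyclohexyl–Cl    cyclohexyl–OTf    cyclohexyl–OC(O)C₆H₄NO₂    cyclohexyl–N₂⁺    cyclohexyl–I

cyclohexyl–N₂⁺ > cyclohexyl–OTf > cyclohexyl–I > cyclohexyl–Cl > cyclohexyl–OC(O)C₆H₄NO₂

The skeletons are identical, so relative rate is governed entirely by leaving-group ability.
A good leaving group is a weak base: the lower the pKₐ of its conjugate acid, the more readily it departs.
cyclohexyl–N₂⁺ loses N₂: no meaningful conjugate acid; N₂ departs as an exceptionally stable neutral molecule
cyclohexyl–OTf loses OTf⁻: pKₐ(CF₃SO₃H (triflic acid)) ≈ -14
cyclohexyl–I loses I⁻: pKₐ(HI) ≈ -10
cyclohexyl–Cl loses Cl⁻: pKₐ(HCl) ≈ -7
cyclohexyl–OC(O)C₆H₄NO₂ loses p-O₂N–C₆H₄–COO⁻: pKₐ(p-nitrobenzoic acid) ≈ 3.4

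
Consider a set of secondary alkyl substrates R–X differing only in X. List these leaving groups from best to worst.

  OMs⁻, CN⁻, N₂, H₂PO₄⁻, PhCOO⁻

N₂ > OMs⁻ > H₂PO₄⁻ > PhCOO⁻ > CN⁻

N₂: no meaningful conjugate acid; N₂ departs as an exceptionally stable neutral molecule
OMs⁻: pKₐ(CH₃SO₃H (MsOH)) ≈ -1.9
H₂PO₄⁻: pKₐ(H₃PO₄) ≈ 2.1
PhCOO⁻: pKₐ(C₆H₅COOH) ≈ 4.2
CN⁻: pKₐ(HCN) ≈ 9.2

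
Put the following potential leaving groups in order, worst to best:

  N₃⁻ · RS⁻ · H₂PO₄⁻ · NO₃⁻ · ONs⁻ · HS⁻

RS⁻ < HS⁻ < N₃⁻ < H₂PO₄⁻ < NO₃⁻ < ONs⁻

The more stable X⁻ (or X) is on its own — i.e. the weaker a base it is — the better a leaving group it makes.
ONs⁻: pKₐ(p-O₂NC₆H₄SO₃H) ≈ -3.5
NO₃⁻: pKₐ(HNO₃) ≈ -1.3
H₂PO₄⁻: pKₐ(H₃PO₄) ≈ 2.1
N₃⁻: pKₐ(HN₃) ≈ 4.7
HS⁻: pKₐ(H₂S) ≈ 7
RS⁻: pKₐ(RSH (a thiol)) ≈ 10.5
The question asks for worst first, so the sequence is read in increasing leaving-group ability.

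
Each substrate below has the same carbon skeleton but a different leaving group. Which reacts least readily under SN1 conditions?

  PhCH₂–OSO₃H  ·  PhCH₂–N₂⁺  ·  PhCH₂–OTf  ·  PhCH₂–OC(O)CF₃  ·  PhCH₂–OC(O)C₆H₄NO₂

PhCH₂–OC(O)C₆H₄NO₂

The skeletons are identical, so relative rate is governed entirely by leaving-group ability.
The more stable X⁻ (or X) is on its own — i.e. the weaker a base it is — the better a leaving group it makes.
PhCH₂–N₂⁺ loses N₂: no meaningful conjugate acid; N₂ departs as an exceptionally stable neutral molecule
PhCH₂–OTf loses OTf⁻: pKₐ(CF₃SO₃H (triflic acid)) ≈ -14
PhCH₂–OSO₃H loses HSO₄⁻: pKₐ(H₂SO₄) ≈ -3
PhCH₂–OC(O)CF₃ loses CF₃COO⁻: pKₐ(CF₃COOH) ≈ 0.2
PhCH₂–OC(O)C₆H₄NO₂ loses p-O₂N–C₆H₄–COO⁻: pKₐ(p-nitrobenzoic acid) ≈ 3.4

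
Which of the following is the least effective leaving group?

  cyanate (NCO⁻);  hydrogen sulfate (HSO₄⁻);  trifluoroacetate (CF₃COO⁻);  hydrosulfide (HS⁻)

hydrogen sulfate (HSO₄⁻): pKₐ(H₂SO₄) ≈ -3
trifluoroacetate (CF₃COO⁻): pKₐ(CF₃COOH) ≈ 0.2
cyanate (NCO⁻): pKₐ(HOCN) ≈ 3.5
hydrosulfide (HS⁻): pKₐ(H₂S) ≈ 7

hydrosulfide (HS⁻)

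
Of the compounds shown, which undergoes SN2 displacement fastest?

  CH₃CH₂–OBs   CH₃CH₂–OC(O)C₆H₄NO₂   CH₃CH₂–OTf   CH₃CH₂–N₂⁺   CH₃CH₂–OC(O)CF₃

CH₃CH₂–N₂⁺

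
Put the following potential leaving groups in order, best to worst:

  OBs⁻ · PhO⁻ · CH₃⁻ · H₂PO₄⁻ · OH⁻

OBs⁻: pKₐ(p-BrC₆H₄SO₃H) ≈ -2.8
H₂PO₄⁻: pKₐ(H₃PO₄) ≈ 2.1 — moderate base; biological leaving group after further activation
PhO⁻: pKₐ(C₆H₅OH (phenol)) ≈ 10
OH⁻: pKₐ(H₂O) ≈ 15.7
CH₃⁻: pKₐ(CH₄) ≈ 48

OBs⁻ > H₂PO₄⁻ > PhO⁻ > OH⁻ > CH₃⁻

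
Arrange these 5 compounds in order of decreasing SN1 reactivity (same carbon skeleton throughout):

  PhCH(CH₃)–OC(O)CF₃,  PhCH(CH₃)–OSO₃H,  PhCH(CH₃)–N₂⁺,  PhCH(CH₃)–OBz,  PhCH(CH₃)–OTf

The skeletons are identical, so relative rate is governed entirely by leaving-group ability.
A good leaving group is a weak base: the lower the pKₐ of its conjugate acid, the more readily it departs.
PhCH(CH₃)–N₂⁺ loses N₂: no meaningful conjugate acid; N₂ departs as an exceptionally stable neutral molecule
PhCH(CH₃)–OTf loses OTf⁻: pKₐ(CF₃SO₃H (triflic acid)) ≈ -14
PhCH(CH₃)–OSO₃H loses HSO₄⁻: pKₐ(H₂SO₄) ≈ -3
PhCH(CH₃)–OC(O)CF₃ loses CF₃COO⁻: pKₐ(CF₃COOH) ≈ 0.2
PhCH(CH₃)–OBz loses PhCOO⁻: pKₐ(C₆H₅COOH) ≈ 4.2

PhCH(CH₃)–N₂⁺ > PhCH(CH₃)–OTf > PhCH(CH₃)–OSO₃H > PhCH(CH₃)–OC(O)CF₃ > PhCH(CH₃)–OBz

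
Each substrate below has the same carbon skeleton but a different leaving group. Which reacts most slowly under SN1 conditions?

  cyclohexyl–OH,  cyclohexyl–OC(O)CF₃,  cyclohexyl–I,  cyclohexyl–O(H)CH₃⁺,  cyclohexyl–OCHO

Identical carbon frameworks mean the comparison reduces to leaving-group quality.
A good leaving group is a weak base: the lower the pKₐ of its conjugate acid, the more readily it departs.
cyclohexyl–I loses I⁻: pKₐ(HI) ≈ -10
cyclohexyl–O(H)CH₃⁺ loses R'OH: pKₐ(R'OH₂⁺) ≈ -2.4
cyclohexyl–OC(O)CF₃ loses CF₃COO⁻: pKₐ(CF₃COOH) ≈ 0.2
cyclohexyl–OCHO loses HCOO⁻: pKₐ(HCOOH) ≈ 3.8
cyclohexyl–OH loses OH⁻: pKₐ(H₂O) ≈ 15.7

cyclohexyl–OH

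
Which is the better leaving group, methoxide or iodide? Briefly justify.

iodide

iodide is the better leaving group.
pKₐ(HI) ≈ -10 versus pKₐ(CH₃OH) ≈ 15.5: iodide is the much weaker base.
Large, highly polarisable; very weak base.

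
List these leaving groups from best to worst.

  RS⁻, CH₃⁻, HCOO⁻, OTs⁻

OTs⁻ > HCOO⁻ > RS⁻ > CH₃⁻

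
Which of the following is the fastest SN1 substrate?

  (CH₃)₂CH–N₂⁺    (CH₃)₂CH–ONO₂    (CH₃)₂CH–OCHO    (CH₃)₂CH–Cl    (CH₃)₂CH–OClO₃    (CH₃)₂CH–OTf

Identical carbon frameworks mean the comparison reduces to leaving-group quality.
The more stable X⁻ (or X) is on its own — i.e. the weaker a base it is — the better a leaving group it makes.
(CH₃)₂CH–N₂⁺ loses N₂: no meaningful conjugate acid; N₂ departs as an exceptionally stable neutral molecule
(CH₃)₂CH–OTf loses OTf⁻: pKₐ(CF₃SO₃H (triflic acid)) ≈ -14
(CH₃)₂CH–OClO₃ loses ClO₄⁻: pKₐ(HClO₄) ≈ -10
(CH₃)₂CH–Cl loses Cl⁻: pKₐ(HCl) ≈ -7
(CH₃)₂CH–ONO₂ loses NO₃⁻: pKₐ(HNO₃) ≈ -1.3
(CH₃)₂CH–OCHO loses HCOO⁻: pKₐ(HCOOH) ≈ 3.8

(CH₃)₂CH–N₂⁺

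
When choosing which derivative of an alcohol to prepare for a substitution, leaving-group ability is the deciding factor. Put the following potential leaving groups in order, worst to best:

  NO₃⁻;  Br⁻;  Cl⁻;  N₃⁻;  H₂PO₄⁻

N₃⁻ < H₂PO₄⁻ < NO₃⁻ < Cl⁻ < Br⁻

Leaving-group ability tracks the stability of the departed species; conjugate-acid pKₐ is the usual yardstick (lower pKₐ → better LG).
Br⁻: pKₐ(HBr) ≈ -9
Cl⁻: pKₐ(HCl) ≈ -7
NO₃⁻: pKₐ(HNO₃) ≈ -1.3
H₂PO₄⁻: pKₐ(H₃PO₄) ≈ 2.1
N₃⁻: pKₐ(HN₃) ≈ 4.7
Listed from poorest to best leaving group as asked.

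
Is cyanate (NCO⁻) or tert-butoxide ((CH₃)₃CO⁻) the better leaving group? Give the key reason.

cyanate (NCO⁻)

cyanate (NCO⁻) is the better leaving group.
pKₐ(HOCN) ≈ 3.5 versus pKₐ(t-BuOH) ≈ 18: cyanate (NCO⁻) is the much weaker base.
Resonance between N and O.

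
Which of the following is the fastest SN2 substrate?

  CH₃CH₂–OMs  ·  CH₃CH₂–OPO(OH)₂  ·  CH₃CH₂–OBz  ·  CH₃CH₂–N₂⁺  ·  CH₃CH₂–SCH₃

Same R in every case — rank the leaving groups.
The more stable X⁻ (or X) is on its own — i.e. the weaker a base it is — the better a leaving group it makes.
CH₃CH₂–N₂⁺ loses N₂: no meaningful conjugate acid; N₂ departs as an exceptionally stable neutral molecule
CH₃CH₂–OMs loses OMs⁻: pKₐ(CH₃SO₃H (MsOH)) ≈ -1.9
CH₃CH₂–OPO(OH)₂ loses H₂PO₄⁻: pKₐ(H₃PO₄) ≈ 2.1
CH₃CH₂–OBz loses PhCOO⁻: pKₐ(C₆H₅COOH) ≈ 4.2
CH₃CH₂–SCH₃ loses RS⁻: pKₐ(RSH (a thiol)) ≈ 10.5

CH₃CH₂–N₂⁺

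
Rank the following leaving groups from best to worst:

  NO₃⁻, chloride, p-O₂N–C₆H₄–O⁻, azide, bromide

Rank by basicity of the departing species: weakest base leaves most easily.
bromide: pKₐ(HBr) ≈ -9
chloride: pKₐ(HCl) ≈ -7
NO₃⁻: pKₐ(HNO₃) ≈ -1.3
azide: pKₐ(HN₃) ≈ 4.7
p-O₂N–C₆H₄–O⁻: pKₐ(p-nitrophenol) ≈ 7.2

bromide > chloride > NO₃⁻ > azide > p-O₂N–C₆H₄–O⁻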